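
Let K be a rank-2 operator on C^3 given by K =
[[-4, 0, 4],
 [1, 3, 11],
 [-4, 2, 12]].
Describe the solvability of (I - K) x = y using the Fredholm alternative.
(I - K) is invertible (det(I - K) = -40 ≠ 0), so for every y in C^3 the equation (I - K) x = y has a unique solution.

K has rank 2 and factors as K = U V^T = u1 v1^T + u2 v2^T with u1 = (0, 3, 2), v1 = (1, 1, 3), u2 = (2, 1, 3), v2 = (-2, 0, 2) (multiplying out reproduces the displayed K). The nonzero eigenvalues of U V^T coincide with those of the 2 x 2 matrix G = V^T U = [[v1·u1, v1·u2], [v2·u1, v2·u2]] = [[9, 12], [4, 2]], and by the Sylvester determinant identity det(I_3 - U V^T) = det(I_2 - V^T U) = det([[-8, -12], [-4, -1]]) = (-8)(-1) - (-12)(-4) = -40. (Direct check: I - K =
[[5, 0, -4],
 [-1, -2, -11],
 [4, -2, -11]]
has determinant -40.) The finite-dimensional Fredholm alternative says: either (I - K) is invertible, or ker(I - K) ≠ {0} and then range(I - K) = ker((I - K)^*)^⊥, with dim ker(I - K) = dim ker((I - K)^*). Since det(I - K) ≠ 0, 1 is not an eigenvalue of K and ker(I - K) = {0}, so we are in the first case: for every y there is a unique x = (I - K)^(-1) y. (Explicitly, by the Woodbury identity, (I - U V^T)^(-1) = I + U (I_2 - G)^(-1) V^T.)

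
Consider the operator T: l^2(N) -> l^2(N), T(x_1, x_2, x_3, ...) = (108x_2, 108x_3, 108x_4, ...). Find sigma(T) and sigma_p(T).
sigma(T) = closed disk {z in C : |z| ≤ 108}; sigma_p(T) = open disk {z in C : |z| < 108}

Note T = 108·V where V is the unit left shift (V x)_k = x_{k+1}; so sigma(T) = 108·sigma(V) and ||T|| = 108||V||. ||T x||^2 = 11664sum_{k≥2} |x_k|^2 ≤ 11664||x||^2, with equality on {x : x_1 = 0}, so ||T|| = 108. For any lambda with |lambda| < 108, set r = lambda/108 (|r| < 1); the vector x = (1, r, r^2, ...) is in l^2 and satisfies T x = 108(r, r^2, ...) = lambda x, so lambda is an eigenvalue. On the boundary |lambda| = 108 the geometric series diverges, so no l^2 eigenvector exists, but these lambda lie in the approximate point spectrum. Hence sigma(T) is the closed disk of radius 108 and sigma_p(T) is the open disk.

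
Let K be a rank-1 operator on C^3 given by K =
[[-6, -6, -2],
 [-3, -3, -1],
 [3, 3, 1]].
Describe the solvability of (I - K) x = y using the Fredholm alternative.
(I - K) is invertible (det(I - K) = 9 ≠ 0), so for every y in C^3 the equation (I - K) x = y has a unique solution.

K has rank 1, so it is an outer product K = u v^T: every row of K is a multiple of one row vector. Reading off the entries, u = (-2, -1, 1) and v = (3, 3, 1) (row i of K equals u_i·v^T). A rank-one matrix u v^T satisfies K u = u (v·u) and kills the (2)-dimensional subspace v^⊥, so its characteristic polynomial is lambda^2 (lambda - v·u) with v·u = tr K = -8. Hence the eigenvalues of I - K are 1 (multiplicity 2) and 1 - (-8) = 9, so det(I - K) = 9. (Direct check: I - K =
[[7, 6, 2],
 [3, 4, 1],
 [-3, -3, 0]]
has determinant 9.) The finite-dimensional Fredholm alternative says: either (I - K) is invertible, or ker(I - K) ≠ {0} and then range(I - K) = ker((I - K)^*)^⊥, with dim ker(I - K) = dim ker((I - K)^*). Since det(I - K) ≠ 0, 1 is not an eigenvalue of K and ker(I - K) = {0}, so we are in the first case: for every y there is a unique x = (I - K)^(-1) y. Explicitly, by the Sherman–Morrison formula, (I - u v^T)^(-1) = I + u v^T/(1 - v·u), i.e. (I - K)^(-1) = I + K/(9).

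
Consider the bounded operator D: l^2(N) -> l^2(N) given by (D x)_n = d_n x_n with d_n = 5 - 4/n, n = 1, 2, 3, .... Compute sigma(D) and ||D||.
sigma(D) = {5 - 4/n : n ≥ 1} ∪ {5}; ||D|| = 5

A bounded diagonal operator on l^2 with diagonal entries d_n has spectrum equal to the closure of {d_n : n ≥ 1}: every d_n is an eigenvalue (with eigenvector e_n), so {d_n} ⊂ sigma(D); the spectrum is closed, so its closure is too; and for lambda not in the closure, (D - lambda I) has bounded inverse (the diagonal entries 1/(d_n - lambda) are bounded). For our sequence d_n = 5 - 4/n, n = 1, 2, 3, ...:
  - {d_n} = {5 - 4/n : n ≥ 1}; the only limit point is 5
  - closure = {5 - 4/n : n ≥ 1} ∪ {5}
For the norm: a diagonal operator has ||D|| = sup_n |d_n|. Here d_n = 5 - 4/n increases monotonically from d_1 = 1 toward 5, with all terms in [1, 5); so sup_n |d_n| = 5 (the supremum is the limit, not attained). So ||D|| = 5.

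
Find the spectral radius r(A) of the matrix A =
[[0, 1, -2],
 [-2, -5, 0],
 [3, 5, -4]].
r(A) ≈ 4.5857

The eigenvalues of A are the roots of its characteristic polynomial. With M = A (coefficients from the trace, the sum of principal 2x2 minors, and det A):
  p(λ) = det(λ I - M) = λ^3 + 9λ^2 + 28λ + 18.
No integer candidate from the rational root theorem (±divisors of 18) is a root, so the roots are irrational. The cubic discriminant is Δ = -3892 < 0, so there is one real root and a complex-conjugate pair. p(-1) = -2 and p(0) = 18 have opposite signs, so a root lies in (-1, 0); Newton's method refines it to λ ≈ -0.856. Dividing out (λ - (-0.856)) leaves approximately λ^2 + 8.144λ + 21.029. For λ^2 + 8.144λ + 21.029 the discriminant is -17.7907. It is negative, so the remaining roots are the complex-conjugate pair λ ≈ -4.072 ± 2.109i. Their product equals the constant term, so |λ|^2 ≈ 21.029 and |λ| ≈ 4.5857.
Thus the eigenvalues (to 4 decimals) are -0.856 (modulus 0.856); -4.072 ± 2.109i (modulus 4.5857). The spectral radius is the largest modulus: r(A) ≈ 4.5857. (Cross-check: r(A) ≤ ||A||_2 ≈ 8.6509; equality holds whenever A is normal, though it can also hold for some non-normal A.)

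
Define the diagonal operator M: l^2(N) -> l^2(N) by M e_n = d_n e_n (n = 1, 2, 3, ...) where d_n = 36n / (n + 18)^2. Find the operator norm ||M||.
||M|| = 1/2 (attained at n = 18)

For M diagonal, ||M|| = sup_n |d_n|. Treat f(x) = 36x / (x + 18)^2 for real x > 0. By the quotient rule, f'(x) = 36(18 - x)/(x + 18)^3, which is positive for x < 18 and negative for x > 18. So f has a unique maximum at x = 18, and since 18 is a positive integer, the supremum over n ≥ 1 is attained at n = 18: d_18 = 36·18/(18 + 18)^2 = 36·18/1296 = 1/2. Hence ||M|| = 1/2.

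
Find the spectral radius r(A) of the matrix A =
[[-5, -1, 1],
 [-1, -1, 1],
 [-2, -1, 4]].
r(A) ≈ 4.9464

The eigenvalues of A are the roots of its characteristic polynomial. With M = A (coefficients from the trace, the sum of principal 2x2 minors, and det A):
  p(λ) = det(λ I - M) = λ^3 + 2λ^2 - 17λ - 12.
No integer candidate from the rational root theorem (±divisors of 12) is a root, so the roots are irrational. The cubic discriminant is Δ = 24648 > 0, so there are three distinct real roots. p(-5) = -2 and p(-4) = 24 have opposite signs, so a root lies in (-5, -4); Newton's method refines it to λ ≈ -4.9464. p(-1) = 6 and p(0) = -12 have opposite signs, so a root lies in (-1, 0); Newton's method refines it to λ ≈ -0.6707. p(3) = -18 and p(4) = 16 have opposite signs, so a root lies in (3, 4); Newton's method refines it to λ ≈ 3.6171. Check (Vieta): the three roots sum to -2, matching tr M = -2.
Thus the eigenvalues (to 4 decimals) are -4.9464 (modulus 4.9464); -0.6707 (modulus 0.6707); 3.6171 (modulus 3.6171). The spectral radius is the largest modulus: r(A) ≈ 4.9464. (Cross-check: r(A) ≤ ||A||_2 ≈ 6.4653; equality holds whenever A is normal, though it can also hold for some non-normal A.)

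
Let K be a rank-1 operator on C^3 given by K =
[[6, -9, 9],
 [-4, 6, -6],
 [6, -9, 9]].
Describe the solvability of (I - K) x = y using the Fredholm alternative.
(I - K) is invertible (det(I - K) = -20 ≠ 0), so for every y in C^3 the equation (I - K) x = y has a unique solution.

K has rank 1, so it is an outer product K = u v^T: every row of K is a multiple of one row vector. Reading off the entries, u = (3, -2, 3) and v = (2, -3, 3) (row i of K equals u_i·v^T). A rank-one matrix u v^T satisfies K u = u (v·u) and kills the (2)-dimensional subspace v^⊥, so its characteristic polynomial is lambda^2 (lambda - v·u) with v·u = tr K = 21. Hence the eigenvalues of I - K are 1 (multiplicity 2) and 1 - (21) = -20, so det(I - K) = -20. (Direct check: I - K =
[[-5, 9, -9],
 [4, -5, 6],
 [-6, 9, -8]]
has determinant -20.) The finite-dimensional Fredholm alternative says: either (I - K) is invertible, or ker(I - K) ≠ {0} and then range(I - K) = ker((I - K)^*)^⊥, with dim ker(I - K) = dim ker((I - K)^*). Since det(I - K) ≠ 0, 1 is not an eigenvalue of K and ker(I - K) = {0}, so we are in the first case: for every y there is a unique x = (I - K)^(-1) y. Explicitly, by the Sherman–Morrison formula, (I - u v^T)^(-1) = I + u v^T/(1 - v·u), i.e. (I - K)^(-1) = I + K/(-20).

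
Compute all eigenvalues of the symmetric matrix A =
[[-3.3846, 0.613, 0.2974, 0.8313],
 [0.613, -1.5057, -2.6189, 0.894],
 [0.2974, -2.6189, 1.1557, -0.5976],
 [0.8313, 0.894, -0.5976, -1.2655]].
sigma(A) ≈ {-4, -3, -1, 3}

A is real symmetric, so its spectrum consists of real eigenvalues. Expanding the characteristic polynomial of the displayed matrix gives
  det(λ I - A) = p(λ) = λ^4 + (5)λ^3 + (-5)λ^2 + (-45.0012)λ + (-36.0033).
Solving p(λ) = 0 yields eigenvalues ≈ -4, -3, -1, 3. (A is shown rounded to 4 decimals, so these recover the underlying integer eigenvalues to within that precision.)
Verification: the trace of A = -5 equals the sum of eigenvalues -5, and det(A) ≈ -36.0033 matches the eigenvalue product -36.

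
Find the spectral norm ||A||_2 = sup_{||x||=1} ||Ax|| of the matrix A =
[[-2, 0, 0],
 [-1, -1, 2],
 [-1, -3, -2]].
||A||_2 ≈ 3.7951 (= sqrt(largest eigenvalue of A^T A))

||A||_2 = sigma_max(A) = sqrt(lambda_max(A^T A)). Form the symmetric matrix M = A^T A =
[[6, 4, 0],
 [4, 10, 4],
 [0, 4, 8]].
Its characteristic polynomial (trace, sum of principal 2x2 minors, determinant of M give the coefficients) is
  p(λ) = det(λ I - M) = λ^3 - 24λ^2 + 156λ - 256.
No integer candidate from the rational root theorem (±divisors of 256) is a root, so the roots are irrational. The cubic discriminant is Δ = 158976 > 0, so there are three distinct real roots. p(2) = -32 and p(3) = 23 have opposite signs, so a root lies in (2, 3); Newton's method refines it to λ ≈ 2.5069. p(7) = 3 and p(8) = -32 have opposite signs, so a root lies in (7, 8); Newton's method refines it to λ ≈ 7.0902. p(14) = -32 and p(15) = 59 have opposite signs, so a root lies in (14, 15); Newton's method refines it to λ ≈ 14.4029. Check (Vieta): the three roots sum to 24, matching tr M = 24.
So the eigenvalues of A^T A are ≈ 2.5069, 7.0902, 14.4029 (all ≥ 0, as they must be for A^T A). The largest is λ_max ≈ 14.4029, hence ||A||_2 = sqrt(λ_max) ≈ 3.7951.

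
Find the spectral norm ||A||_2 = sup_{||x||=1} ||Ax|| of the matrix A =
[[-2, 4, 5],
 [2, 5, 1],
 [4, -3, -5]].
||A||_2 ≈ 10.0126 (= sqrt(largest eigenvalue of A^T A))

||A||_2 = sigma_max(A) = sqrt(lambda_max(A^T A)). Form the symmetric matrix M = A^T A =
[[24, -10, -28],
 [-10, 50, 40],
 [-28, 40, 51]].
Its characteristic polynomial (trace, sum of principal 2x2 minors, determinant of M give the coefficients) is
  p(λ) = det(λ I - M) = λ^3 - 125λ^2 + 2490λ - 900.
No integer candidate from the rational root theorem (±divisors of 900) is a root, so the roots are irrational. The cubic discriminant is Δ = 33112696500 > 0, so there are three distinct real roots. p(0) = -900 and p(1) = 1466 have opposite signs, so a root lies in (0, 1); Newton's method refines it to λ ≈ 0.3682. p(24) = 684 and p(25) = -1150 have opposite signs, so a root lies in (24, 25); Newton's method refines it to λ ≈ 24.3796. p(100) = -1900 and p(101) = 5766 have opposite signs, so a root lies in (100, 101); Newton's method refines it to λ ≈ 100.2522. Check (Vieta): the three roots sum to 125, matching tr M = 125.
So the eigenvalues of A^T A are ≈ 0.3682, 24.3796, 100.2522 (all ≥ 0, as they must be for A^T A). The largest is λ_max ≈ 100.2522, hence ||A||_2 = sqrt(λ_max) ≈ 10.0126.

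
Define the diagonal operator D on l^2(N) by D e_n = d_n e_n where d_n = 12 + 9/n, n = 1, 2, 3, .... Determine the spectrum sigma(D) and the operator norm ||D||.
sigma(D) = {12 + 9/n : n ≥ 1} ∪ {12}; ||D|| = 21

A bounded diagonal operator on l^2 with diagonal entries d_n has spectrum equal to the closure of {d_n : n ≥ 1}: every d_n is an eigenvalue (with eigenvector e_n), so {d_n} ⊂ sigma(D); the spectrum is closed, so its closure is too; and for lambda not in the closure, (D - lambda I) has bounded inverse (the diagonal entries 1/(d_n - lambda) are bounded). For our sequence d_n = 12 + 9/n, n = 1, 2, 3, ...:
  - {d_n} = {12 + 9/n : n ≥ 1}; the only limit point is 12
  - closure = {12 + 9/n : n ≥ 1} ∪ {12}
For the norm: a diagonal operator has ||D|| = sup_n |d_n|. Here d_n = 12 + 9/n is positive and decreasing, so sup_n |d_n| = d_1 = 12 + 9 = 21. So ||D|| = 21.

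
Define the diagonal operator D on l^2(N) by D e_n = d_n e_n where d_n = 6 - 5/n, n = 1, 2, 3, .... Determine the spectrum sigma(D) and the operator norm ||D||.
sigma(D) = {6 - 5/n : n ≥ 1} ∪ {6}; ||D|| = 6

A bounded diagonal operator on l^2 with diagonal entries d_n has spectrum equal to the closure of {d_n : n ≥ 1}: every d_n is an eigenvalue (with eigenvector e_n), so {d_n} ⊂ sigma(D); the spectrum is closed, so its closure is too; and for lambda not in the closure, (D - lambda I) has bounded inverse (the diagonal entries 1/(d_n - lambda) are bounded). For our sequence d_n = 6 - 5/n, n = 1, 2, 3, ...:
  - {d_n} = {6 - 5/n : n ≥ 1}; the only limit point is 6
  - closure = {6 - 5/n : n ≥ 1} ∪ {6}
For the norm: a diagonal operator has ||D|| = sup_n |d_n|. Here d_n = 6 - 5/n increases monotonically from d_1 = 1 toward 6, with all terms in [1, 6); so sup_n |d_n| = 6 (the supremum is the limit, not attained). So ||D|| = 6.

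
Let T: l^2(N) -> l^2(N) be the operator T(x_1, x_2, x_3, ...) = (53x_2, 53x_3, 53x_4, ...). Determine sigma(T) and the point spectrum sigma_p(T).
sigma(T) = closed disk {z in C : |z| ≤ 53}; sigma_p(T) = open disk {z in C : |z| < 53}

Note T = 53·V where V is the unit left shift (V x)_k = x_{k+1}; so sigma(T) = 53·sigma(V) and ||T|| = 53||V||. ||T x||^2 = 2809sum_{k≥2} |x_k|^2 ≤ 2809||x||^2, with equality on {x : x_1 = 0}, so ||T|| = 53. For any lambda with |lambda| < 53, set r = lambda/53 (|r| < 1); the vector x = (1, r, r^2, ...) is in l^2 and satisfies T x = 53(r, r^2, ...) = lambda x, so lambda is an eigenvalue. On the boundary |lambda| = 53 the geometric series diverges, so no l^2 eigenvector exists, but these lambda lie in the approximate point spectrum. Hence sigma(T) is the closed disk of radius 53 and sigma_p(T) is the open disk.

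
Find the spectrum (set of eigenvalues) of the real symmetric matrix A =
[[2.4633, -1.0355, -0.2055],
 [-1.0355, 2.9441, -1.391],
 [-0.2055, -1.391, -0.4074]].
sigma(A) ≈ {-1, 2, 4}

A is real symmetric, so its spectrum consists of real eigenvalues. Expanding the characteristic polynomial of the displayed matrix gives
  det(λ I - A) = p(λ) = λ^3 + (-5)λ^2 + (2)λ + (8).
Solving p(λ) = 0 yields eigenvalues ≈ -1, 2, 4. (A is shown rounded to 4 decimals, so these recover the underlying integer eigenvalues to within that precision.)
Verification: the trace of A = 5 equals the sum of eigenvalues 5, and det(A) ≈ -8.0002 matches the eigenvalue product -8.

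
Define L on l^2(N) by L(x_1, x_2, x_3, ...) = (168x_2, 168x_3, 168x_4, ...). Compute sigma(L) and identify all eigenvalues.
sigma(L) = closed disk {z in C : |z| ≤ 168}; sigma_p(L) = open disk {z in C : |z| < 168}

Note L = 168·V where V is the unit left shift (V x)_k = x_{k+1}; so sigma(L) = 168·sigma(V) and ||L|| = 168||V||. ||L x||^2 = 28224sum_{k≥2} |x_k|^2 ≤ 28224||x||^2, with equality on {x : x_1 = 0}, so ||L|| = 168. For any lambda with |lambda| < 168, set r = lambda/168 (|r| < 1); the vector x = (1, r, r^2, ...) is in l^2 and satisfies L x = 168(r, r^2, ...) = lambda x, so lambda is an eigenvalue. On the boundary |lambda| = 168 the geometric series diverges, so no l^2 eigenvector exists, but these lambda lie in the approximate point spectrum. Hence sigma(L) is the closed disk of radius 168 and sigma_p(L) is the open disk.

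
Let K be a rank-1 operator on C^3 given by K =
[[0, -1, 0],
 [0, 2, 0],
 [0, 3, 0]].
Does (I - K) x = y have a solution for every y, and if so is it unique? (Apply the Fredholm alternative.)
(I - K) is invertible (det(I - K) = -1 ≠ 0), so for every y in C^3 the equation (I - K) x = y has a unique solution.

K has rank 1, so it is an outer product K = u v^T: every row of K is a multiple of one row vector. Reading off the entries, u = (-1, 2, 3) and v = (0, 1, 0) (row i of K equals u_i·v^T). A rank-one matrix u v^T satisfies K u = u (v·u) and kills the (2)-dimensional subspace v^⊥, so its characteristic polynomial is lambda^2 (lambda - v·u) with v·u = tr K = 2. Hence the eigenvalues of I - K are 1 (multiplicity 2) and 1 - (2) = -1, so det(I - K) = -1. (Direct check: I - K =
[[1, 1, 0],
 [0, -1, 0],
 [0, -3, 1]]
has determinant -1.) The finite-dimensional Fredholm alternative says: either (I - K) is invertible, or ker(I - K) ≠ {0} and then range(I - K) = ker((I - K)^*)^⊥, with dim ker(I - K) = dim ker((I - K)^*). Since det(I - K) ≠ 0, 1 is not an eigenvalue of K and ker(I - K) = {0}, so we are in the first case: for every y there is a unique x = (I - K)^(-1) y. Explicitly, by the Sherman–Morrison formula, (I - u v^T)^(-1) = I + u v^T/(1 - v·u), i.e. (I - K)^(-1) = I - K.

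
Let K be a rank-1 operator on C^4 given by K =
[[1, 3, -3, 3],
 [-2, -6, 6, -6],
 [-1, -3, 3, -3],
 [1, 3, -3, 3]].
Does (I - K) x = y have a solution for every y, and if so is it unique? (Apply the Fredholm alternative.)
(I - K) is singular (det(I - K) = 0, i.e. 1 ∈ sigma(K)). (I - K) x = y is solvable iff y ⊥ ker((I - K)^*) = span{(1, 3, -3, 3)}, i.e. iff y_1 + 3y_2 - 3y_3 + 3y_4 = 0. When solvable, the solutions are x = y + c·(1, -2, -1, 1), c arbitrary (ker(I - K) = span{(1, -2, -1, 1)}, dimension 1).

K has rank 1, so it is an outer product K = u v^T: every row of K is a multiple of one row vector. Reading off the entries, u = (1, -2, -1, 1) and v = (1, 3, -3, 3) (row i of K equals u_i·v^T). A rank-one matrix u v^T satisfies K u = u (v·u) and kills the (3)-dimensional subspace v^⊥, so its characteristic polynomial is lambda^3 (lambda - v·u) with v·u = tr K = 1. Hence the eigenvalues of I - K are 1 (multiplicity 3) and 1 - (1) = 0, so det(I - K) = 0. (Direct check: I - K =
[[0, -3, 3, -3],
 [2, 7, -6, 6],
 [1, 3, -2, 3],
 [-1, -3, 3, -2]]
has determinant 0.) So 1 is an eigenvalue of K and (I - K) is not invertible. The finite-dimensional Fredholm alternative says: either (I - K) is invertible, or ker(I - K) ≠ {0} and then range(I - K) = ker((I - K)^*)^⊥, with dim ker(I - K) = dim ker((I - K)^*). We are in the second case, so we need both kernels. Kernel of I - K: (I - K) u = u - u (v·u) = u - u = 0, so ker(I - K) = span{u} = span{(1, -2, -1, 1)} (it is exactly 1-dimensional because rank(I - K) = 3). Kernel of the adjoint: K is real, so (I - K)^* = I - K^T = I - v u^T, and (I - v u^T) v = v - v (u·v) = 0; hence ker((I - K)^*) = span{v} = span{(1, 3, -3, 3)}. Therefore (I - K) x = y is solvable iff <y, v> = 0, i.e. iff y_1 + 3y_2 - 3y_3 + 3y_4 = 0. When this holds, K y = u (v·y) = 0, so (I - K) y = y and x = y is a particular solution; the full solution set is the line x = y + c·u = y + c·(1, -2, -1, 1), c ∈ C.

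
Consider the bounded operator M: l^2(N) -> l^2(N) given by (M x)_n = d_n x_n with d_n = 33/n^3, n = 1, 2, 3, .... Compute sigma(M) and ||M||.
sigma(M) = {33/n^3 : n ≥ 1} ∪ {0}; ||M|| = 33

A bounded diagonal operator on l^2 with diagonal entries d_n has spectrum equal to the closure of {d_n : n ≥ 1}: every d_n is an eigenvalue (with eigenvector e_n), so {d_n} ⊂ sigma(M); the spectrum is closed, so its closure is too; and for lambda not in the closure, (M - lambda I) has bounded inverse (the diagonal entries 1/(d_n - lambda) are bounded). For our sequence d_n = 33/n^3, n = 1, 2, 3, ...:
  - {d_n} = {33/n^3 : n ≥ 1}; the only limit point is 0
  - closure = {33/n^3 : n ≥ 1} ∪ {0}
For the norm: a diagonal operator has ||M|| = sup_n |d_n|. Here d_n = 33/n^3 is positive and decreasing, so sup_n |d_n| = d_1 = 33. So ||M|| = 33.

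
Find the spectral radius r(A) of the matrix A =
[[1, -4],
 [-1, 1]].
r(A) = 3

The eigenvalues of A are the roots of its characteristic polynomial. With M = A (coefficients from the trace and determinant):
  p(λ) = det(λ I - M) = λ^2 - 2λ - 3.
For λ^2 - 2λ - 3 the discriminant is 16. It is a perfect square (4^2), so the roots are rational: λ = (2 ± 4)/2 = 3, -1.
Thus the eigenvalues (to 4 decimals) are 3 (modulus 3); -1 (modulus 1). The spectral radius is the largest modulus: r(A) = 3. (Cross-check: r(A) ≤ ||A||_2 ≈ 4.3028; equality holds whenever A is normal, though it can also hold for some non-normal A.)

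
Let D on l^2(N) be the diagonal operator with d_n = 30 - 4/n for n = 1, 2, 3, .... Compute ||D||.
||D|| = 30

For a diagonal operator on l^2 with entries d_n, ||D|| = sup_n |d_n|. Here d_1 = 26, d_2 = 28, ..., and d_n = 30 - 4/n increases monotonically toward 30. All terms lie in [26, 30), so |d_n| = d_n and the supremum is the limit 30, which is not attained by any individual d_n. Hence ||D|| = 30.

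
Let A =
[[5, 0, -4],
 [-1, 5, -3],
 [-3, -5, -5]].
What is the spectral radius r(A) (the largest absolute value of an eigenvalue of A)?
r(A) ≈ 7.3228

The eigenvalues of A are the roots of its characteristic polynomial. With M = A (coefficients from the trace, the sum of principal 2x2 minors, and det A):
  p(λ) = det(λ I - M) = λ^3 - 5λ^2 - 52λ + 280.
No integer candidate from the rational root theorem (±divisors of 280) is a root, so the roots are irrational. The cubic discriminant is Δ = -36368 < 0, so there is one real root and a complex-conjugate pair. p(-8) = -136 and p(-7) = 56 have opposite signs, so a root lies in (-8, -7); Newton's method refines it to λ ≈ -7.3228. Dividing out (λ - (-7.3228)) leaves approximately λ^2 - 12.3228λ + 38.2369. For λ^2 - 12.3228λ + 38.2369 the discriminant is -1.0968. It is negative, so the remaining roots are the complex-conjugate pair λ ≈ 6.1614 ± 0.5236i. Their product equals the constant term, so |λ|^2 ≈ 38.2369 and |λ| ≈ 6.1836.
Thus the eigenvalues (to 4 decimals) are -7.3228 (modulus 7.3228); 6.1614 ± 0.5236i (modulus 6.1836). The spectral radius is the largest modulus: r(A) ≈ 7.3228. (Cross-check: r(A) ≤ ||A||_2 ≈ 7.8352; equality holds whenever A is normal, though it can also hold for some non-normal A.)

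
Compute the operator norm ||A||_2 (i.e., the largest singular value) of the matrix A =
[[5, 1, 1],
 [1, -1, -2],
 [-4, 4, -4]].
||A||_2 ≈ 7.753 (= sqrt(largest eigenvalue of A^T A))

||A||_2 = sigma_max(A) = sqrt(lambda_max(A^T A)). Form the symmetric matrix M = A^T A =
[[42, -12, 19],
 [-12, 18, -13],
 [19, -13, 21]].
Its characteristic polynomial (trace, sum of principal 2x2 minors, determinant of M give the coefficients) is
  p(λ) = det(λ I - M) = λ^3 - 81λ^2 + 1342λ - 5184.
No integer candidate from the rational root theorem (±divisors of 5184) is a root, so the roots are irrational. The cubic discriminant is Δ = 546196388 > 0, so there are three distinct real roots. p(5) = -374 and p(6) = 168 have opposite signs, so a root lies in (5, 6); Newton's method refines it to λ ≈ 5.6635. p(15) = 96 and p(16) = -352 have opposite signs, so a root lies in (15, 16); Newton's method refines it to λ ≈ 15.2279. p(60) = -264 and p(61) = 2258 have opposite signs, so a root lies in (60, 61); Newton's method refines it to λ ≈ 60.1085. Check (Vieta): the three roots sum to 81, matching tr M = 81.
So the eigenvalues of A^T A are ≈ 5.6635, 15.2279, 60.1085 (all ≥ 0, as they must be for A^T A). The largest is λ_max ≈ 60.1085, hence ||A||_2 = sqrt(λ_max) ≈ 7.753.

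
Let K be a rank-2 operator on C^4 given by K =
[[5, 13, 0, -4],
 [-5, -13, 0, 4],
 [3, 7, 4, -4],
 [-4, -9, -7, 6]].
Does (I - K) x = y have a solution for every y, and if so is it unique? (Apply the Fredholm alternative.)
(I - K) is invertible (det(I - K) = -65 ≠ 0), so for every y in C^4 the equation (I - K) x = y has a unique solution.

K has rank 2 and factors as K = U V^T = u1 v1^T + u2 v2^T with u1 = (2, -2, 2, -3), v1 = (1, 2, 3, -2), u2 = (3, -3, 1, -1), v2 = (1, 3, -2, 0) (multiplying out reproduces the displayed K). The nonzero eigenvalues of U V^T coincide with those of the 2 x 2 matrix G = V^T U = [[v1·u1, v1·u2], [v2·u1, v2·u2]] = [[10, 2], [-8, -8]], and by the Sylvester determinant identity det(I_4 - U V^T) = det(I_2 - V^T U) = det([[-9, -2], [8, 9]]) = (-9)(9) - (-2)(8) = -65. (Direct check: I - K =
[[-4, -13, 0, 4],
 [5, 14, 0, -4],
 [-3, -7, -3, 4],
 [4, 9, 7, -5]]
has determinant -65.) The finite-dimensional Fredholm alternative says: either (I - K) is invertible, or ker(I - K) ≠ {0} and then range(I - K) = ker((I - K)^*)^⊥, with dim ker(I - K) = dim ker((I - K)^*). Since det(I - K) ≠ 0, 1 is not an eigenvalue of K and ker(I - K) = {0}, so we are in the first case: for every y there is a unique x = (I - K)^(-1) y. (Explicitly, by the Woodbury identity, (I - U V^T)^(-1) = I + U (I_2 - G)^(-1) V^T.)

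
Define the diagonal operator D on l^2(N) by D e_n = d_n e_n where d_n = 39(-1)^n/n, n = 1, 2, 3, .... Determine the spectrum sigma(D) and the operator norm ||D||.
sigma(D) = {39(-1)^n/n : n ≥ 1} ∪ {0}; ||D|| = 39

A bounded diagonal operator on l^2 with diagonal entries d_n has spectrum equal to the closure of {d_n : n ≥ 1}: every d_n is an eigenvalue (with eigenvector e_n), so {d_n} ⊂ sigma(D); the spectrum is closed, so its closure is too; and for lambda not in the closure, (D - lambda I) has bounded inverse (the diagonal entries 1/(d_n - lambda) are bounded). For our sequence d_n = 39(-1)^n/n, n = 1, 2, 3, ...:
  - {d_n} = {39(-1)^n/n : n ≥ 1}; the only limit point is 0
  - closure = {39(-1)^n/n : n ≥ 1} ∪ {0}
For the norm: a diagonal operator has ||D|| = sup_n |d_n|. Here |d_n| = 39/n is decreasing, so sup_n |d_n| = |d_1| = 39. So ||D|| = 39.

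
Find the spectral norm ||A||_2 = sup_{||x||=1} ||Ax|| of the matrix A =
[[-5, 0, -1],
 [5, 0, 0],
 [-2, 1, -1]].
||A||_2 ≈ 7.4168 (= sqrt(largest eigenvalue of A^T A))

||A||_2 = sigma_max(A) = sqrt(lambda_max(A^T A)). Form the symmetric matrix M = A^T A =
[[54, -2, 7],
 [-2, 1, -1],
 [7, -1, 2]].
Its characteristic polynomial (trace, sum of principal 2x2 minors, determinant of M give the coefficients) is
  p(λ) = det(λ I - M) = λ^3 - 57λ^2 + 110λ - 25.
No integer candidate from the rational root theorem (±divisors of 25) is a root, so the roots are irrational. The cubic discriminant is Δ = 18274225 > 0, so there are three distinct real roots. p(0) = -25 and p(1) = 29 have opposite signs, so a root lies in (0, 1); Newton's method refines it to λ ≈ 0.2629. p(1) = 29 and p(2) = -25 have opposite signs, so a root lies in (1, 2); Newton's method refines it to λ ≈ 1.7285. p(55) = -25 and p(56) = 2999 have opposite signs, so a root lies in (55, 56); Newton's method refines it to λ ≈ 55.0086. Check (Vieta): the three roots sum to 57, matching tr M = 57.
So the eigenvalues of A^T A are ≈ 0.2629, 1.7285, 55.0086 (all ≥ 0, as they must be for A^T A). The largest is λ_max ≈ 55.0086, hence ||A||_2 = sqrt(λ_max) ≈ 7.4168.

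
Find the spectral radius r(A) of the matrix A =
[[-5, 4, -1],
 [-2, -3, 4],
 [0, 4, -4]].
r(A) ≈ 6.1432

The eigenvalues of A are the roots of its characteristic polynomial. With M = A (coefficients from the trace, the sum of principal 2x2 minors, and det A):
  p(λ) = det(λ I - M) = λ^3 + 12λ^2 + 39λ + 4.
No integer candidate from the rational root theorem (±divisors of 4) is a root, so the roots are irrational. The cubic discriminant is Δ = -12636 < 0, so there is one real root and a complex-conjugate pair. p(-1) = -24 and p(0) = 4 have opposite signs, so a root lies in (-1, 0); Newton's method refines it to λ ≈ -0.106. Dividing out (λ - (-0.106)) leaves approximately λ^2 + 11.894λ + 37.7394. For λ^2 + 11.894λ + 37.7394 the discriminant is -9.4899. It is negative, so the remaining roots are the complex-conjugate pair λ ≈ -5.947 ± 1.5403i. Their product equals the constant term, so |λ|^2 ≈ 37.7394 and |λ| ≈ 6.1432.
Thus the eigenvalues (to 4 decimals) are -0.106 (modulus 0.106); -5.947 ± 1.5403i (modulus 6.1432). The spectral radius is the largest modulus: r(A) ≈ 6.1432. (Cross-check: r(A) ≤ ||A||_2 ≈ 8.4295; equality holds whenever A is normal, though it can also hold for some non-normal A.)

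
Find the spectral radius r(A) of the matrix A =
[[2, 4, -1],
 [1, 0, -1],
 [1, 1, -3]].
r(A) ≈ 2.8737

The eigenvalues of A are the roots of its characteristic polynomial. With M = A (coefficients from the trace, the sum of principal 2x2 minors, and det A):
  p(λ) = det(λ I - M) = λ^3 + λ^2 - 8λ - 9.
No integer candidate from the rational root theorem (±divisors of 9) is a root, so the roots are irrational. The cubic discriminant is Δ = 1257 > 0, so there are three distinct real roots. p(-3) = -3 and p(-2) = 3 have opposite signs, so a root lies in (-3, -2); Newton's method refines it to λ ≈ -2.724. p(-2) = 3 and p(-1) = -1 have opposite signs, so a root lies in (-2, -1); Newton's method refines it to λ ≈ -1.1497. p(2) = -13 and p(3) = 3 have opposite signs, so a root lies in (2, 3); Newton's method refines it to λ ≈ 2.8737. Check (Vieta): the three roots sum to -1, matching tr M = -1.
Thus the eigenvalues (to 4 decimals) are -2.724 (modulus 2.724); -1.1497 (modulus 1.1497); 2.8737 (modulus 2.8737). The spectral radius is the largest modulus: r(A) ≈ 2.8737. (Cross-check: r(A) ≤ ||A||_2 ≈ 5.2104; equality holds whenever A is normal, though it can also hold for some non-normal A.)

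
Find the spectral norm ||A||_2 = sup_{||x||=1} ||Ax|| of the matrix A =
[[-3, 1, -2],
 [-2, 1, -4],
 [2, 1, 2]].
||A||_2 = sqrt((42 + sqrt(1372))/2) ≈ 6.2865 (= sqrt(largest eigenvalue of A^T A))

||A||_2 = sigma_max(A) = sqrt(lambda_max(A^T A)). Form the symmetric matrix M = A^T A =
[[17, -3, 18],
 [-3, 3, -4],
 [18, -4, 24]].
Its characteristic polynomial (trace, sum of principal 2x2 minors, determinant of M give the coefficients) is
  p(λ) = det(λ I - M) = λ^3 - 44λ^2 + 182λ - 196.
By the rational root theorem any rational root is an integer divisor of 196. Testing λ = 2: p(2) = 8 - 176 + 364 - 196 = 0, so λ = 2 is a root. Dividing out (λ - 2) leaves p(λ) = (λ - 2)(λ^2 - 42λ + 98). For λ^2 - 42λ + 98 the discriminant is 1372. It is nonnegative but not a perfect square, so the roots are real and irrational: λ = (42 ± sqrt(1372))/2 ≈ 39.5203, 2.4797.
So the eigenvalues of A^T A are ≈ 2, 2.4797, 39.5203 (all ≥ 0, as they must be for A^T A). The largest is λ_max = (42 + sqrt(1372))/2 ≈ 39.5203, hence ||A||_2 = sqrt(λ_max) = sqrt((42 + sqrt(1372))/2) ≈ 6.2865.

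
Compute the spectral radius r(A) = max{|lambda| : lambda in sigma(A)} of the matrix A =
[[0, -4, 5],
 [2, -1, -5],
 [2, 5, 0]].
r(A) ≈ 5.8629

The eigenvalues of A are the roots of its characteristic polynomial. With M = A (coefficients from the trace, the sum of principal 2x2 minors, and det A):
  p(λ) = det(λ I - M) = λ^3 + λ^2 + 23λ - 100.
No integer candidate from the rational root theorem (±divisors of 100) is a root, so the roots are irrational. The cubic discriminant is Δ = -359139 < 0, so there is one real root and a complex-conjugate pair. p(2) = -42 and p(3) = 5 have opposite signs, so a root lies in (2, 3); Newton's method refines it to λ ≈ 2.9093. Dividing out (λ - (2.9093)) leaves approximately λ^2 + 3.9093λ + 34.373. For λ^2 + 3.9093λ + 34.373 the discriminant is -122.2098. It is negative, so the remaining roots are the complex-conjugate pair λ ≈ -1.9546 ± 5.5274i. Their product equals the constant term, so |λ|^2 ≈ 34.373 and |λ| ≈ 5.8629.
Thus the eigenvalues (to 4 decimals) are 2.9093 (modulus 2.9093); -1.9546 ± 5.5274i (modulus 5.8629). The spectral radius is the largest modulus: r(A) ≈ 5.8629. (Cross-check: r(A) ≤ ||A||_2 ≈ 8.0268; equality holds whenever A is normal, though it can also hold for some non-normal A.)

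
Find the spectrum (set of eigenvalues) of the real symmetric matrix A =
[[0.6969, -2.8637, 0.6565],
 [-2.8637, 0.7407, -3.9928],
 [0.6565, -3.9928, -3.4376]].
sigma(A) ≈ {-6, -1, 5}

A is real symmetric, so its spectrum consists of real eigenvalues. Expanding the characteristic polynomial of the displayed matrix gives
  det(λ I - A) = p(λ) = λ^3 + (2)λ^2 + (-29)λ + (-30).
Solving p(λ) = 0 yields eigenvalues ≈ -6, -1, 5. (A is shown rounded to 4 decimals, so these recover the underlying integer eigenvalues to within that precision.)
Verification: the trace of A = -2 equals the sum of eigenvalues -2, and det(A) ≈ 30.0001 matches the eigenvalue product 30.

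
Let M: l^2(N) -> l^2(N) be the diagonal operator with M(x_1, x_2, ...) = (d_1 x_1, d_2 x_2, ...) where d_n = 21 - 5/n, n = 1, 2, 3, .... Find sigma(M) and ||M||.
sigma(M) = {21 - 5/n : n ≥ 1} ∪ {21}; ||M|| = 21

A bounded diagonal operator on l^2 with diagonal entries d_n has spectrum equal to the closure of {d_n : n ≥ 1}: every d_n is an eigenvalue (with eigenvector e_n), so {d_n} ⊂ sigma(M); the spectrum is closed, so its closure is too; and for lambda not in the closure, (M - lambda I) has bounded inverse (the diagonal entries 1/(d_n - lambda) are bounded). For our sequence d_n = 21 - 5/n, n = 1, 2, 3, ...:
  - {d_n} = {21 - 5/n : n ≥ 1}; the only limit point is 21
  - closure = {21 - 5/n : n ≥ 1} ∪ {21}
For the norm: a diagonal operator has ||M|| = sup_n |d_n|. Here d_n = 21 - 5/n increases monotonically from d_1 = 16 toward 21, with all terms in [16, 21); so sup_n |d_n| = 21 (the supremum is the limit, not attained). So ||M|| = 21.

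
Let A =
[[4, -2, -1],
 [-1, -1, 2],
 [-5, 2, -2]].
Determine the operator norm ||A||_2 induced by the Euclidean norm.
||A||_2 ≈ 7.0615 (= sqrt(largest eigenvalue of A^T A))

||A||_2 = sigma_max(A) = sqrt(lambda_max(A^T A)). Form the symmetric matrix M = A^T A =
[[42, -17, 4],
 [-17, 9, -4],
 [4, -4, 9]].
Its characteristic polynomial (trace, sum of principal 2x2 minors, determinant of M give the coefficients) is
  p(λ) = det(λ I - M) = λ^3 - 60λ^2 + 516λ - 529.
No integer candidate from the rational root theorem (±divisors of 529) is a root, so the roots are irrational. The cubic discriminant is Δ = 239158629 > 0, so there are three distinct real roots. p(1) = -72 and p(2) = 271 have opposite signs, so a root lies in (1, 2); Newton's method refines it to λ ≈ 1.1853. p(8) = 271 and p(9) = -16 have opposite signs, so a root lies in (8, 9); Newton's method refines it to λ ≈ 8.9499. p(49) = -1656 and p(50) = 271 have opposite signs, so a root lies in (49, 50); Newton's method refines it to λ ≈ 49.8648. Check (Vieta): the three roots sum to 60, matching tr M = 60.
So the eigenvalues of A^T A are ≈ 1.1853, 8.9499, 49.8648 (all ≥ 0, as they must be for A^T A). The largest is λ_max ≈ 49.8648, hence ||A||_2 = sqrt(λ_max) ≈ 7.0615.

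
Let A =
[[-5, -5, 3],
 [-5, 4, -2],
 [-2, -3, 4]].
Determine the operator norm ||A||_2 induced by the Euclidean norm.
||A||_2 ≈ 9.2181 (= sqrt(largest eigenvalue of A^T A))

||A||_2 = sigma_max(A) = sqrt(lambda_max(A^T A)). Form the symmetric matrix M = A^T A =
[[54, 11, -13],
 [11, 50, -35],
 [-13, -35, 29]].
Its characteristic polynomial (trace, sum of principal 2x2 minors, determinant of M give the coefficients) is
  p(λ) = det(λ I - M) = λ^3 - 133λ^2 + 4201λ - 10201.
No integer candidate from the rational root theorem (±divisors of 10201) is a root, so the roots are irrational. The cubic discriminant is Δ = 19405639904 > 0, so there are three distinct real roots. p(2) = -2323 and p(3) = 1232 have opposite signs, so a root lies in (2, 3); Newton's method refines it to λ ≈ 2.6454. p(45) = 644 and p(46) = -1047 have opposite signs, so a root lies in (45, 46); Newton's method refines it to λ ≈ 45.3804. p(84) = -3061 and p(85) = 84 have opposite signs, so a root lies in (84, 85); Newton's method refines it to λ ≈ 84.9743. Check (Vieta): the three roots sum to 133, matching tr M = 133.
So the eigenvalues of A^T A are ≈ 2.6454, 45.3804, 84.9743 (all ≥ 0, as they must be for A^T A). The largest is λ_max ≈ 84.9743, hence ||A||_2 = sqrt(λ_max) ≈ 9.2181.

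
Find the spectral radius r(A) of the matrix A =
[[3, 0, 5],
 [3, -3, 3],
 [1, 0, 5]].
r(A) = (8 + sqrt(24))/2 ≈ 6.4495

The eigenvalues of A are the roots of its characteristic polynomial. With M = A (coefficients from the trace, the sum of principal 2x2 minors, and det A):
  p(λ) = det(λ I - M) = λ^3 - 5λ^2 - 14λ + 30.
By the rational root theorem any rational root is an integer divisor of 30. Testing λ = -3: p(-3) = -27 - 45 + 42 + 30 = 0, so λ = -3 is a root. Dividing out (λ + 3) leaves p(λ) = (λ + 3)(λ^2 - 8λ + 10). For λ^2 - 8λ + 10 the discriminant is 24. It is nonnegative but not a perfect square, so the roots are real and irrational: λ = (8 ± sqrt(24))/2 ≈ 6.4495, 1.5505.
Thus the eigenvalues (to 4 decimals) are 6.4495 (modulus 6.4495); 1.5505 (modulus 1.5505); -3 (modulus 3). The spectral radius is the largest modulus: r(A) = (8 + sqrt(24))/2 ≈ 6.4495. (Cross-check: r(A) ≤ ||A||_2 ≈ 8.7421; equality holds whenever A is normal, though it can also hold for some non-normal A.)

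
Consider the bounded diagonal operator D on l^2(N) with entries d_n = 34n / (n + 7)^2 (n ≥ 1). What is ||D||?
||D|| = 17/14 (attained at n = 7)

For D diagonal, ||D|| = sup_n |d_n|. Treat f(x) = 34x / (x + 7)^2 for real x > 0. By the quotient rule, f'(x) = 34(7 - x)/(x + 7)^3, which is positive for x < 7 and negative for x > 7. So f has a unique maximum at x = 7, and since 7 is a positive integer, the supremum over n ≥ 1 is attained at n = 7: d_7 = 34·7/(7 + 7)^2 = 34·7/196 = 17/14. Hence ||D|| = 17/14.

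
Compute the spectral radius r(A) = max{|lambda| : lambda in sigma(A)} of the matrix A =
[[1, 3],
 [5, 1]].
r(A) = (2 + sqrt(60))/2 ≈ 4.873

The eigenvalues of A are the roots of its characteristic polynomial. With M = A (coefficients from the trace and determinant):
  p(λ) = det(λ I - M) = λ^2 - 2λ - 14.
For λ^2 - 2λ - 14 the discriminant is 60. It is nonnegative but not a perfect square, so the roots are real and irrational: λ = (2 ± sqrt(60))/2 ≈ 4.873, -2.873.
Thus the eigenvalues (to 4 decimals) are 4.873 (modulus 4.873); -2.873 (modulus 2.873). The spectral radius is the largest modulus: r(A) = (2 + sqrt(60))/2 ≈ 4.873. (Cross-check: r(A) ≤ ||A||_2 ≈ 5.4142; equality holds whenever A is normal, though it can also hold for some non-normal A.)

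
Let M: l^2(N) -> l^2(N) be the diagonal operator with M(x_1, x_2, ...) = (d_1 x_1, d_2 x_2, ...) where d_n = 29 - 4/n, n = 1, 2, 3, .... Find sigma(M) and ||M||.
sigma(M) = {29 - 4/n : n ≥ 1} ∪ {29}; ||M|| = 29

A bounded diagonal operator on l^2 with diagonal entries d_n has spectrum equal to the closure of {d_n : n ≥ 1}: every d_n is an eigenvalue (with eigenvector e_n), so {d_n} ⊂ sigma(M); the spectrum is closed, so its closure is too; and for lambda not in the closure, (M - lambda I) has bounded inverse (the diagonal entries 1/(d_n - lambda) are bounded). For our sequence d_n = 29 - 4/n, n = 1, 2, 3, ...:
  - {d_n} = {29 - 4/n : n ≥ 1}; the only limit point is 29
  - closure = {29 - 4/n : n ≥ 1} ∪ {29}
For the norm: a diagonal operator has ||M|| = sup_n |d_n|. Here d_n = 29 - 4/n increases monotonically from d_1 = 25 toward 29, with all terms in [25, 29); so sup_n |d_n| = 29 (the supremum is the limit, not attained). So ||M|| = 29.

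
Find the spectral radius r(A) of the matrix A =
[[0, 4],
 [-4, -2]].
r(A) = 4

The eigenvalues of A are the roots of its characteristic polynomial. With M = A (coefficients from the trace and determinant):
  p(λ) = det(λ I - M) = λ^2 + 2λ + 16.
For λ^2 + 2λ + 16 the discriminant is -60. It is negative, so the roots are the complex-conjugate pair λ = -1 ± (sqrt(60)/2) i ≈ -1 ± 3.873i. For a conjugate pair the product of the roots equals the constant term, so |λ|^2 = 16 and |λ| = sqrt(16) = 4.
Thus the eigenvalues (to 4 decimals) are -1 ± 3.873i (modulus 4). The spectral radius is the largest modulus: r(A) = 4. (Cross-check: r(A) ≤ ||A||_2 ≈ 5.1231; equality holds whenever A is normal, though it can also hold for some non-normal A.)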